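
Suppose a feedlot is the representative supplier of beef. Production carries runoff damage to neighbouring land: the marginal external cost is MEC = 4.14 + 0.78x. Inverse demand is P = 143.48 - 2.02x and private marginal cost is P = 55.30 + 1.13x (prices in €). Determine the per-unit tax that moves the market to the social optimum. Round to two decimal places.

tax = €20.82 per unit

Social marginal cost = private MC + MEC = 59.44 + 1.91x.
Set SMC = demand: 59.44 + 1.91x = 143.48 - 2.02x → x* = 21.3842.
The Pigouvian tax equals MEC at x*: 4.14 + 0.78×21.3842 = 20.8197.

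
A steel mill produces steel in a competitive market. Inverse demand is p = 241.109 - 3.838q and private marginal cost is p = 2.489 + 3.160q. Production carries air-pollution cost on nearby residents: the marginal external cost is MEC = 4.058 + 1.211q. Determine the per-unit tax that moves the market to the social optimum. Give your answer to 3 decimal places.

tax = 38.661 per unit

Social marginal cost = private MC + MEC = 6.547 + 4.371q.
Set SMC = demand: 6.547 + 4.371q = 241.109 - 3.838q → q* = 28.5738.
The Pigouvian tax equals MEC at q*: 4.058 + 1.211×28.5738 = 38.6609.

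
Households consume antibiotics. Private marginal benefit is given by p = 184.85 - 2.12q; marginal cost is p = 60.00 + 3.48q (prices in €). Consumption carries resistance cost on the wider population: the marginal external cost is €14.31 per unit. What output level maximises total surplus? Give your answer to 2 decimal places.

Social marginal benefit = demand − MEC = 170.54 - 2.12q.
Set SMB = MC: 170.54 - 2.12q = 60.00 + 3.48q → q* = 19.7393.

q* = 19.74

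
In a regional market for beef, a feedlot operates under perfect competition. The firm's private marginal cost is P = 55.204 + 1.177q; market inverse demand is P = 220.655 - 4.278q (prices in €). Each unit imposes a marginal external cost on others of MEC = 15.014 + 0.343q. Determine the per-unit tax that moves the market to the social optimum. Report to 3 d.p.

tax = €23.914 per unit

Social marginal cost = private MC + MEC = 70.218 + 1.520q.
Set SMC = demand: 70.218 + 1.520q = 220.655 - 4.278q → q* = 25.9464.
The Pigouvian tax equals MEC at q*: 15.014 + 0.343×25.9464 = 23.9136.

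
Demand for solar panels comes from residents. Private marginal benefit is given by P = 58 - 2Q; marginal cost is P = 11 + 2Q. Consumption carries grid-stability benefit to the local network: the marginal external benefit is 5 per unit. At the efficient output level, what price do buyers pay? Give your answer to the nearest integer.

P = 32

Social marginal benefit = demand + MEB = 63 - 2Q.
Set SMB = MC: 63 - 2Q = 11 + 2Q → Q* = 13.0000.
Consumer price on the demand curve at Q*: 58 − 2×13.0000 = 32.0000.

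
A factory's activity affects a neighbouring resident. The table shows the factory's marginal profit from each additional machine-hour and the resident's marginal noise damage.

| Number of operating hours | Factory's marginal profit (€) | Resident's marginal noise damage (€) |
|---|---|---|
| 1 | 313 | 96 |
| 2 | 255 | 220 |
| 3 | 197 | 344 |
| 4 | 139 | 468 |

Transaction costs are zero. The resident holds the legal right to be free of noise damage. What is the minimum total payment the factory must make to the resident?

Efficient level: marginal profit ≥ marginal noise damage through level 2, so k* = 2.
With the resident holding the right, the factory must at least compensate total damage at k*: 96 + 220 = 316.

€316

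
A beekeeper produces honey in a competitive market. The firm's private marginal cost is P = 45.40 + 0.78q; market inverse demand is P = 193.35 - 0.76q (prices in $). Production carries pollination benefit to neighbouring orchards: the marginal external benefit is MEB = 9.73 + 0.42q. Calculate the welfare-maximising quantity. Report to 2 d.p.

Social marginal cost = private MC − MEB = 35.67 + 0.36q.
Set SMC = demand: 35.67 + 0.36q = 193.35 - 0.76q → q* = 140.7857.

q* = 140.79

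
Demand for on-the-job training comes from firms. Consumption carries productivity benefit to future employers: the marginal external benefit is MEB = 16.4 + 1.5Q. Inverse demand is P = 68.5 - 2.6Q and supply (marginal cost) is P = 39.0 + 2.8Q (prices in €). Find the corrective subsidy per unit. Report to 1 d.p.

Social marginal benefit = demand + MEB = 84.9 - 1.1Q.
Set SMB = MC: 84.9 - 1.1Q = 39.0 + 2.8Q → Q* = 11.7692.
The Pigouvian subsidy equals MEB at Q*: 16.4 + 1.5×11.7692 = 34.0538.

subsidy = €34.1 per unit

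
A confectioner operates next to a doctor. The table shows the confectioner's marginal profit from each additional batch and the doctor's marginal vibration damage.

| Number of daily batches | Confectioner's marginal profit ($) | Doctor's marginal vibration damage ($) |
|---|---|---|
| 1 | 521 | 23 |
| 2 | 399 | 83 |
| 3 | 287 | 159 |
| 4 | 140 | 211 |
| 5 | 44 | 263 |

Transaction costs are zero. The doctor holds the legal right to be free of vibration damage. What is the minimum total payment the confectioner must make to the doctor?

$265

Efficient level: marginal profit ≥ marginal vibration damage through level 3, so k* = 3.
With the doctor holding the right, the confectioner must at least compensate total damage at k*: 23 + 83 + 159 = 265.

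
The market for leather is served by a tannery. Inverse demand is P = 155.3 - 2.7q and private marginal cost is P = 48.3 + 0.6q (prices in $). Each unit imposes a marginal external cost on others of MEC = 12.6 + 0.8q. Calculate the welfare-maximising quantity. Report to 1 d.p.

Social marginal cost = private MC + MEC = 60.9 + 1.4q.
Set SMC = demand: 60.9 + 1.4q = 155.3 - 2.7q → q* = 23.0244.

q* = 23.0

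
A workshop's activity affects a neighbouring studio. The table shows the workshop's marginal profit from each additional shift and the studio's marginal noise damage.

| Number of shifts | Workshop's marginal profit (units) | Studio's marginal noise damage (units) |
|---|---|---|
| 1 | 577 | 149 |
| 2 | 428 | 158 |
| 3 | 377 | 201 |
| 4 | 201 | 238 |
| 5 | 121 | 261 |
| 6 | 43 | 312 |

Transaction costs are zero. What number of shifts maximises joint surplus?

Bargaining reaches the level where marginal profit last exceeds marginal noise damage.
That holds through level 3 (377 ≥ 201) but not at 4 (201 < 238).

3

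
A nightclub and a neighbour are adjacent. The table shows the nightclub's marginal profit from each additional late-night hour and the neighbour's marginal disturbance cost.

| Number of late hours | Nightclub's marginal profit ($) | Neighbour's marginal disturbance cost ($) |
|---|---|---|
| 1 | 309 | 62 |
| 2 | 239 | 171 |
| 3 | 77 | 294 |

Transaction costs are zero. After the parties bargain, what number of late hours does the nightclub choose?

Bargaining reaches the level where marginal profit last exceeds marginal disturbance cost.
That holds through level 2 (239 ≥ 171) but not at 3 (77 < 294).

2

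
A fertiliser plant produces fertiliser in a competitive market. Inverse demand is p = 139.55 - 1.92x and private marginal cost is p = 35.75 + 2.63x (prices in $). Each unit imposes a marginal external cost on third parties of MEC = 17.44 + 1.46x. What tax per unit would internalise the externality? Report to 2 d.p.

tax = $38.42 per unit

Social marginal cost = private MC + MEC = 53.19 + 4.09x.
Set SMC = demand: 53.19 + 4.09x = 139.55 - 1.92x → x* = 14.3694.
The Pigouvian tax equals MEC at x*: 17.44 + 1.46×14.3694 = 38.4193.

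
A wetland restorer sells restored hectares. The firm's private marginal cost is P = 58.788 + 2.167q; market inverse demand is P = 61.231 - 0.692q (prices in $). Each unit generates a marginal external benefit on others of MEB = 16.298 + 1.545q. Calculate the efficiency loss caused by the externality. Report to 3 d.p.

Market equilibrium (private): 58.788 + 2.167q = 61.231 - 0.692q → q_m = 0.8545.
Social marginal cost = private MC − MEB = 42.490 + 0.622q.
Set SMC = demand: 42.490 + 0.622q = 61.231 - 0.692q → q* = 14.2626.
The welfare-loss triangle has base |q_m − q*| and height MEB(q_m) (the vertical gap between SMC and demand is zero at q* and MEB at q_m).
DWL = ½ × 13.4081 × 17.6182 = 118.1133.

DWL = $118.113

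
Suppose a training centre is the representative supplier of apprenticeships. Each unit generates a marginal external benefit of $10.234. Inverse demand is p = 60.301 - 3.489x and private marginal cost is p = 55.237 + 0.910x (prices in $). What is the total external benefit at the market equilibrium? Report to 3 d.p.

$11.781

Market equilibrium (private): 55.237 + 0.910x = 60.301 - 3.489x → x_m = 1.1512.
Total external benefit = MEB × x_m = 10.234 × 1.1512 = 11.7814.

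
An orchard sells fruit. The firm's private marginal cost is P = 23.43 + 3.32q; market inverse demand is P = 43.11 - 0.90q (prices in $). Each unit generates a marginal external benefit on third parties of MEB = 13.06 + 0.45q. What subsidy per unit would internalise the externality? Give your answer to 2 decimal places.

Social marginal cost = private MC − MEB = 10.37 + 2.87q.
Set SMC = demand: 10.37 + 2.87q = 43.11 - 0.90q → q* = 8.6844.
The Pigouvian subsidy equals MEB at q*: 13.06 + 0.45×8.6844 = 16.9680.

subsidy = $16.97 per unit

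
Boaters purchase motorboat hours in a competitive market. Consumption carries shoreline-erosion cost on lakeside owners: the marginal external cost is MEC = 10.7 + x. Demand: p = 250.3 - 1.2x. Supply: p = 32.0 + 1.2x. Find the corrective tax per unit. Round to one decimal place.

tax = 71.8 per unit

Social marginal benefit = demand − MEC = 239.6 - 2.2x.
Set SMB = MC: 239.6 - 2.2x = 32.0 + 1.2x → x* = 61.0588.
The Pigouvian tax equals MEC at x*: 10.7 + 1.0×61.0588 = 71.7588.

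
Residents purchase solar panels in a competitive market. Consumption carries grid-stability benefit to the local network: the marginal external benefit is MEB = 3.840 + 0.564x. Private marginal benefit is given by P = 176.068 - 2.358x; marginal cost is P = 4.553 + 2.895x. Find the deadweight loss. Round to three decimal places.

Market equilibrium (private): 4.553 + 2.895x = 176.068 - 2.358x → x_m = 32.6509.
Social marginal benefit = demand + MEB = 179.908 - 1.794x.
Set SMB = MC: 179.908 - 1.794x = 4.553 + 2.895x → x* = 37.3971.
Between x* and x_m the wedge SMB − MC runs linearly from 0 to MEB(x_m), so the loss is a triangle.
DWL = ½ × 4.7462 × 22.2551 = 52.8136.

DWL = 52.814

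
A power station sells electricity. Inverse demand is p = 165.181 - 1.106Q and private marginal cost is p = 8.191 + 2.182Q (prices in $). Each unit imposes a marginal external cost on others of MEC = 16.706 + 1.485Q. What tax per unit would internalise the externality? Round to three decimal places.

tax = $60.352 per unit

Social marginal cost = private MC + MEC = 24.897 + 3.667Q.
Set SMC = demand: 24.897 + 3.667Q = 165.181 - 1.106Q → Q* = 29.3912.
The Pigouvian tax equals MEC at Q*: 16.706 + 1.485×29.3912 = 60.3519.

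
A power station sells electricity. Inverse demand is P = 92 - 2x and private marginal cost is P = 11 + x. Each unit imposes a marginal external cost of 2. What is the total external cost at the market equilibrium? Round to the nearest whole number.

Market equilibrium (private): 11 + x = 92 - 2x → x_m = 27.0000.
Total external cost = MEC × x_m = 2 × 27.0000 = 54.0000.

54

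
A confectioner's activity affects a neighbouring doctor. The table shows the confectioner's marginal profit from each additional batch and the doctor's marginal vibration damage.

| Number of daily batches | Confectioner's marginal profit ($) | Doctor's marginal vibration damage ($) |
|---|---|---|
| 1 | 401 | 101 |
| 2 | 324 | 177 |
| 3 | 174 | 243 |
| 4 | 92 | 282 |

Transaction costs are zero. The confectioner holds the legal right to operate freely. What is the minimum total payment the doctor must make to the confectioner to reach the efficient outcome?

$266

Left alone the confectioner would choose level 4 (marginal profit stays positive).
Efficient level: k* = 2 (marginal profit ≥ marginal vibration damage through 2).
The doctor must at least cover the confectioner's forgone profit from cutting 4→2: 174 + 92 = 266.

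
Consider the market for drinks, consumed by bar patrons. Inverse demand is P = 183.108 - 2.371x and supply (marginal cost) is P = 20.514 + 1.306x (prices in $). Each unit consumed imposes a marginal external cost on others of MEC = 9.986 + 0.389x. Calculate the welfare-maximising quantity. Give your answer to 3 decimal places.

x* = 37.533

Social marginal benefit = demand − MEC = 173.122 - 2.760x.
Set SMB = MC: 173.122 - 2.760x = 20.514 + 1.306x → x* = 37.5327.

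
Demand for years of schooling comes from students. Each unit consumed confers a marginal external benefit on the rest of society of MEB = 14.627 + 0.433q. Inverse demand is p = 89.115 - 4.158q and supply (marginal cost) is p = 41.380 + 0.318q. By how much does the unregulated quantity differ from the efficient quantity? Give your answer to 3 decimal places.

Market equilibrium (private): 41.380 + 0.318q = 89.115 - 4.158q → q_m = 10.6647.
Social marginal benefit = demand + MEB = 103.742 - 3.725q.
Set SMB = MC: 103.742 - 3.725q = 41.380 + 0.318q → q* = 15.4247.
Gap = |10.6647 − 15.4247| = 4.7600.

4.760 units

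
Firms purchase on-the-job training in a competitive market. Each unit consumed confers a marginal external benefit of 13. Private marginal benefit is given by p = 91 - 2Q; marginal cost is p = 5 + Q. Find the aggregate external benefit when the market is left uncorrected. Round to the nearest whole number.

Market equilibrium (private): 5 + Q = 91 - 2Q → Q_m = 28.6667.
Total external benefit = MEB × Q_m = 13 × 28.6667 = 372.6671.

373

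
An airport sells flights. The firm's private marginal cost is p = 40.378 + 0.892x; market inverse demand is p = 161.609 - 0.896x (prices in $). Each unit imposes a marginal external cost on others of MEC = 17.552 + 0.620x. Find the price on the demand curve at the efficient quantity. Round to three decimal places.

P = $123.031

Social marginal cost = private MC + MEC = 57.930 + 1.512x.
Set SMC = demand: 57.930 + 1.512x = 161.609 - 0.896x → x* = 43.0561.
Consumer price on the demand curve at x*: 161.609 − 0.896×43.0561 = 123.0307.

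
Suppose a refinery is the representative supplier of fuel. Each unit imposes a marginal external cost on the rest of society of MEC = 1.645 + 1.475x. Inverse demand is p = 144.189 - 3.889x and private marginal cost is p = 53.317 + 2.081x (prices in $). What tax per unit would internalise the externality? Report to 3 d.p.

Social marginal cost = private MC + MEC = 54.962 + 3.556x.
Set SMC = demand: 54.962 + 3.556x = 144.189 - 3.889x → x* = 11.9848.
The Pigouvian tax equals MEC at x*: 1.645 + 1.475×11.9848 = 19.3226.

tax = $19.323 per unit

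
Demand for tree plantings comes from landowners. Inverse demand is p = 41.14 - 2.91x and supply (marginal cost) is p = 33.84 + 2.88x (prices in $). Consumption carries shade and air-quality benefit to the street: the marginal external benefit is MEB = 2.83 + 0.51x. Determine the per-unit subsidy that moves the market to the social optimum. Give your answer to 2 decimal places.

subsidy = $3.81 per unit

Social marginal benefit = demand + MEB = 43.97 - 2.40x.
Set SMB = MC: 43.97 - 2.40x = 33.84 + 2.88x → x* = 1.9186.
The Pigouvian subsidy equals MEB at x*: 2.83 + 0.51×1.9186 = 3.8085.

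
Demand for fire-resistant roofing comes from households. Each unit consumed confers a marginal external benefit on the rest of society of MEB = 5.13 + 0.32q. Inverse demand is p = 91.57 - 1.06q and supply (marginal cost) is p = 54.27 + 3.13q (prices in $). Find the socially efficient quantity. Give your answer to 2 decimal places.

Social marginal benefit = demand + MEB = 96.70 - 0.74q.
Set SMB = MC: 96.70 - 0.74q = 54.27 + 3.13q → q* = 10.9638.

q* = 10.96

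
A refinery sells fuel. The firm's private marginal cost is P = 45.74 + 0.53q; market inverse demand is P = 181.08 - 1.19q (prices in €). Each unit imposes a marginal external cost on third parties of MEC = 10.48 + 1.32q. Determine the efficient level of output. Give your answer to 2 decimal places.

Social marginal cost = private MC + MEC = 56.22 + 1.85q.
Set SMC = demand: 56.22 + 1.85q = 181.08 - 1.19q → q* = 41.0724.

q* = 41.07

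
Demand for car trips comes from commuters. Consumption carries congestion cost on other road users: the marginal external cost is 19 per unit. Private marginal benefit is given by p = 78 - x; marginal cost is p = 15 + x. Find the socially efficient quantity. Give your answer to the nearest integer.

x* = 22

Social marginal benefit = demand − MEC = 59 - x.
Set SMB = MC: 59 - x = 15 + x → x* = 22.0000.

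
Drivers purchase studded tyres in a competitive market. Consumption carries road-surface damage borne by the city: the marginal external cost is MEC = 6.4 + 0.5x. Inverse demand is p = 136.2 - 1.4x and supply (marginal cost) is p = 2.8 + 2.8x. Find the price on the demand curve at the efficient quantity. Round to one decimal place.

Social marginal benefit = demand − MEC = 129.8 - 1.9x.
Set SMB = MC: 129.8 - 1.9x = 2.8 + 2.8x → x* = 27.0213.
Consumer price on the demand curve at x*: 136.2 − 1.4×27.0213 = 98.3702.

P = 98.4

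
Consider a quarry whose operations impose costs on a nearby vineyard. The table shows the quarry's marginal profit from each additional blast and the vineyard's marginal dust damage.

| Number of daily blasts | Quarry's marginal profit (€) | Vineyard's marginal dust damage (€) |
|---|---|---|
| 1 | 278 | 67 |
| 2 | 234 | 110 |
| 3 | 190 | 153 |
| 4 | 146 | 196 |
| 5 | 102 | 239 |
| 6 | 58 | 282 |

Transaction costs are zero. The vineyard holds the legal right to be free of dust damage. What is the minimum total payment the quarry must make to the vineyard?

Efficient level: marginal profit ≥ marginal dust damage through level 3, so k* = 3.
With the vineyard holding the right, the quarry must at least compensate total damage at k*: 67 + 110 + 153 = 330.

€330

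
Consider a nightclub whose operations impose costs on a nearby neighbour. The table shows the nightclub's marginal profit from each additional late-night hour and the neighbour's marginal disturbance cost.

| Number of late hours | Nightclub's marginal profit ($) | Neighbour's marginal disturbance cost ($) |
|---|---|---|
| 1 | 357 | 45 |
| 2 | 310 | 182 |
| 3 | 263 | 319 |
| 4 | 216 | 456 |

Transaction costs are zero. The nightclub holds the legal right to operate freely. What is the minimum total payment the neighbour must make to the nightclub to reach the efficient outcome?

$479

Left alone the nightclub would choose level 4 (marginal profit stays positive).
Efficient level: k* = 2 (marginal profit ≥ marginal disturbance cost through 2).
The neighbour must at least cover the nightclub's forgone profit from cutting 4→2: 263 + 216 = 479.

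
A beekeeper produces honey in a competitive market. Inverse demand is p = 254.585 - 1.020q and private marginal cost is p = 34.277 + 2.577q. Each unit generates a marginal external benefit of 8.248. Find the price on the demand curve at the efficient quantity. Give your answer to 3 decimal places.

Social marginal cost = private MC − MEB = 26.029 + 2.577q.
Set SMC = demand: 26.029 + 2.577q = 254.585 - 1.020q → q* = 63.5407.
Consumer price on the demand curve at q*: 254.585 − 1.020×63.5407 = 189.7735.

P = 189.773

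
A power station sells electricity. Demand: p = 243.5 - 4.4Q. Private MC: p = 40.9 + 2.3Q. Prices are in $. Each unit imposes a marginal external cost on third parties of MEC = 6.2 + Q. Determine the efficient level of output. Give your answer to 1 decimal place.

Q* = 25.5

Social marginal cost = private MC + MEC = 47.1 + 3.3Q.
Set SMC = demand: 47.1 + 3.3Q = 243.5 - 4.4Q → Q* = 25.5065.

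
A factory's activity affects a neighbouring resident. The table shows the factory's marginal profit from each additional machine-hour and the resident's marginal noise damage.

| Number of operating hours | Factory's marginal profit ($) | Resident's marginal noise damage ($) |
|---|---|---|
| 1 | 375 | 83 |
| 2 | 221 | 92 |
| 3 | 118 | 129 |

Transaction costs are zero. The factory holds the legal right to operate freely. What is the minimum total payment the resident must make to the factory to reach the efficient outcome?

Left alone the factory would choose level 3 (marginal profit stays positive).
Efficient level: k* = 2 (marginal profit ≥ marginal noise damage through 2).
The resident must at least cover the factory's forgone profit from cutting 3→2: 118 = 118.

$118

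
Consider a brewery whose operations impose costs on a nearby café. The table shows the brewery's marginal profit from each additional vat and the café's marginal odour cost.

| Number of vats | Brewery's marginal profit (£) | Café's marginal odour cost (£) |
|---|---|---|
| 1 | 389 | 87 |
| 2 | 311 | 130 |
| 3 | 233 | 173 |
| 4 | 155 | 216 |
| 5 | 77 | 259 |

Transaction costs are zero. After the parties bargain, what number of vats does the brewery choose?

3

Bargaining reaches the level where marginal profit last exceeds marginal odour cost.
That holds through level 3 (233 ≥ 173) but not at 4 (155 < 216).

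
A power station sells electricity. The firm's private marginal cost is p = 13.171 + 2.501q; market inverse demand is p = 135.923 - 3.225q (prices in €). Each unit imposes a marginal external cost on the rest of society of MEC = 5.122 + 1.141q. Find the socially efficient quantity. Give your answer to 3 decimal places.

q* = 17.130

Social marginal cost = private MC + MEC = 18.293 + 3.642q.
Set SMC = demand: 18.293 + 3.642q = 135.923 - 3.225q → q* = 17.1298.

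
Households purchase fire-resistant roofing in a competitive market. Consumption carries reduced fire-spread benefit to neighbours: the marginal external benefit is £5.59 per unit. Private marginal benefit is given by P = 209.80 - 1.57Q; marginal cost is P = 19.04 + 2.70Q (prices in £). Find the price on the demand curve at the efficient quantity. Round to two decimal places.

Social marginal benefit = demand + MEB = 215.39 - 1.57Q.
Set SMB = MC: 215.39 - 1.57Q = 19.04 + 2.70Q → Q* = 45.9836.
Consumer price on the demand curve at Q*: 209.80 − 1.57×45.9836 = 137.6057.

P = £137.61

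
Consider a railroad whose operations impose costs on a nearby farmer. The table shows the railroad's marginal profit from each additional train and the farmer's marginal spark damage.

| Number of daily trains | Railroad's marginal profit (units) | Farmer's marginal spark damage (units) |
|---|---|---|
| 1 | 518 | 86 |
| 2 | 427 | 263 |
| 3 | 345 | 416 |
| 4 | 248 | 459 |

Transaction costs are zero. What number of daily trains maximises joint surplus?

2

Bargaining reaches the level where marginal profit last exceeds marginal spark damage.
That holds through level 2 (427 ≥ 263) but not at 3 (345 < 416).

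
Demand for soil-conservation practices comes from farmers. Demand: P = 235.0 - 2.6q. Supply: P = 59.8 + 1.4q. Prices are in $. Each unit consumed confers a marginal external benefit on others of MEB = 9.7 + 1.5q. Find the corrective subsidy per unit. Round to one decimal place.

subsidy = $120.6 per unit

Social marginal benefit = demand + MEB = 244.7 - 1.1q.
Set SMB = MC: 244.7 - 1.1q = 59.8 + 1.4q → q* = 73.9600.
The Pigouvian subsidy equals MEB at q*: 9.7 + 1.5×73.9600 = 120.6400.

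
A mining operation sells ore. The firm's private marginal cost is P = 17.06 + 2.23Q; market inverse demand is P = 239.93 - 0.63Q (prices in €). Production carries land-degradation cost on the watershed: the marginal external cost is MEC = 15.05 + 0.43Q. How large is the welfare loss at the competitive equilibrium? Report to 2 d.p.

Market equilibrium (private): 17.06 + 2.23Q = 239.93 - 0.63Q → Q_m = 77.9266.
Social marginal cost = private MC + MEC = 32.11 + 2.66Q.
Set SMC = demand: 32.11 + 2.66Q = 239.93 - 0.63Q → Q* = 63.1672.
Between Q* and Q_m the wedge SMC − demand runs linearly from 0 to MEC(Q_m), so the loss is a triangle.
DWL = ½ × 14.7594 × 48.5584 = 358.3464.

DWL = €358.35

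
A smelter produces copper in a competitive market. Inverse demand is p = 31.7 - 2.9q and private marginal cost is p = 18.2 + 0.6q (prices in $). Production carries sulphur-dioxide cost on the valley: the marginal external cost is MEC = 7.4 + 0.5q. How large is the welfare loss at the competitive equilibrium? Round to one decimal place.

Market equilibrium (private): 18.2 + 0.6q = 31.7 - 2.9q → q_m = 3.8571.
Social marginal cost = private MC + MEC = 25.6 + 1.1q.
Set SMC = demand: 25.6 + 1.1q = 31.7 - 2.9q → q* = 1.5250.
Height of the DWL triangle at q_m is SMC(q_m) − demand(q_m) = MEC(q_m) = 9.3286.
DWL = ½ × 2.3321 × 9.3286 = 10.8776.

DWL = $10.9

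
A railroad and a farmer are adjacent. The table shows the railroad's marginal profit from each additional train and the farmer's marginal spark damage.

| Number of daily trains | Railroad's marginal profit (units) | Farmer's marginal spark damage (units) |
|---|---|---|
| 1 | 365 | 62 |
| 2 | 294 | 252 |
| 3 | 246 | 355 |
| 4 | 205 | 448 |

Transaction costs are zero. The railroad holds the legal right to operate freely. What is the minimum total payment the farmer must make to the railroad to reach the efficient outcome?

Left alone the railroad would choose level 4 (marginal profit stays positive).
Efficient level: k* = 2 (marginal profit ≥ marginal spark damage through 2).
The farmer must at least cover the railroad's forgone profit from cutting 4→2: 246 + 205 = 451.

451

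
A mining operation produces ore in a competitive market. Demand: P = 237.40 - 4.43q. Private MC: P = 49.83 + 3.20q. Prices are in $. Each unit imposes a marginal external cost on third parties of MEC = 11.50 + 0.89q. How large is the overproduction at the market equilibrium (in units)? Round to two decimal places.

3.92 units

Market equilibrium (private): 49.83 + 3.20q = 237.40 - 4.43q → q_m = 24.5832.
Social marginal cost = private MC + MEC = 61.33 + 4.09q.
Set SMC = demand: 61.33 + 4.09q = 237.40 - 4.43q → q* = 20.6655.
Gap = |24.5832 − 20.6655| = 3.9177.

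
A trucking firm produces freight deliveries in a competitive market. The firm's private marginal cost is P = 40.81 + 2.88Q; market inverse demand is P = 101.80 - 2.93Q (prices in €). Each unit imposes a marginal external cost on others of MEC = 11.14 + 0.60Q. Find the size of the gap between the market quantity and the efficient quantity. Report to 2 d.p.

Market equilibrium (private): 40.81 + 2.88Q = 101.80 - 2.93Q → Q_m = 10.4974.
Social marginal cost = private MC + MEC = 51.95 + 3.48Q.
Set SMC = demand: 51.95 + 3.48Q = 101.80 - 2.93Q → Q* = 7.7769.
Gap = |10.4974 − 7.7769| = 2.7205.

2.72 units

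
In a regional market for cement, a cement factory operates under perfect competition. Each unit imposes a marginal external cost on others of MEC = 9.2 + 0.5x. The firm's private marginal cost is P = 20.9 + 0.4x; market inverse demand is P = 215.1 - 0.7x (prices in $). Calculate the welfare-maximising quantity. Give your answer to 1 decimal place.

Social marginal cost = private MC + MEC = 30.1 + 0.9x.
Set SMC = demand: 30.1 + 0.9x = 215.1 - 0.7x → x* = 115.6250.

x* = 115.6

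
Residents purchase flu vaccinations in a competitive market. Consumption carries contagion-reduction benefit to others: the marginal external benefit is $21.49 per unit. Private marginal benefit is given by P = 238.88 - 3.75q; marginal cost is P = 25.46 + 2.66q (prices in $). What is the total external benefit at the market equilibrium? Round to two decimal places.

$715.51

Market equilibrium (private): 25.46 + 2.66q = 238.88 - 3.75q → q_m = 33.2949.
Total external benefit = MEB × q_m = 21.49 × 33.2949 = 715.5074.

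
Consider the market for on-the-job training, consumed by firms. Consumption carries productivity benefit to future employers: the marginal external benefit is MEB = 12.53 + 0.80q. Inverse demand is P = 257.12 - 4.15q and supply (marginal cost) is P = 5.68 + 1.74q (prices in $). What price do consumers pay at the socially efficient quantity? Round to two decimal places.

Social marginal benefit = demand + MEB = 269.65 - 3.35q.
Set SMB = MC: 269.65 - 3.35q = 5.68 + 1.74q → q* = 51.8605.
Consumer price on the demand curve at q*: 257.12 − 4.15×51.8605 = 41.8989.

P = $41.90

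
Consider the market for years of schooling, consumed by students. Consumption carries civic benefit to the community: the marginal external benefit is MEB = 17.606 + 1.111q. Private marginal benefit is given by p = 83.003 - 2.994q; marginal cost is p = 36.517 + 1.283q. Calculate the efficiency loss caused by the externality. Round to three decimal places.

Market equilibrium (private): 36.517 + 1.283q = 83.003 - 2.994q → q_m = 10.8688.
Social marginal benefit = demand + MEB = 100.609 - 1.883q.
Set SMB = MC: 100.609 - 1.883q = 36.517 + 1.283q → q* = 20.2438.
Height of the DWL triangle at q_m is SMB(q_m) − MC(q_m) = MEB(q_m) = 29.6813.
DWL = ½ × 9.3750 × 29.6813 = 139.1311.

DWL = 139.131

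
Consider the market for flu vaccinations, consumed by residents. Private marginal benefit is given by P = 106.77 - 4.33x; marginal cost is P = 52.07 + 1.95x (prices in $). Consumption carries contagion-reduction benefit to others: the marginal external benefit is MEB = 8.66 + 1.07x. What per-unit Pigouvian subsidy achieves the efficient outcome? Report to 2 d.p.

subsidy = $21.67 per unit

Social marginal benefit = demand + MEB = 115.43 - 3.26x.
Set SMB = MC: 115.43 - 3.26x = 52.07 + 1.95x → x* = 12.1612.
The Pigouvian subsidy equals MEB at x*: 8.66 + 1.07×12.1612 = 21.6725.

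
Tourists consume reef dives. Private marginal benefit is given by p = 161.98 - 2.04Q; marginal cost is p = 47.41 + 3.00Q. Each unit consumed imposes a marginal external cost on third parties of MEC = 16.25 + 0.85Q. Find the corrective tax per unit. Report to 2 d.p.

Social marginal benefit = demand − MEC = 145.73 - 2.89Q.
Set SMB = MC: 145.73 - 2.89Q = 47.41 + 3.00Q → Q* = 16.6927.
The Pigouvian tax equals MEC at Q*: 16.25 + 0.85×16.6927 = 30.4388.

tax = 30.44 per unit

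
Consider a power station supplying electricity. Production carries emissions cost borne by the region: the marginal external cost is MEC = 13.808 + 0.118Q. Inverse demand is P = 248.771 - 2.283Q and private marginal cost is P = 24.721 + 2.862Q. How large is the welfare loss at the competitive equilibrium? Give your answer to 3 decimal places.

DWL = 34.103

Market equilibrium (private): 24.721 + 2.862Q = 248.771 - 2.283Q → Q_m = 43.5471.
Social marginal cost = private MC + MEC = 38.529 + 2.980Q.
Set SMC = demand: 38.529 + 2.980Q = 248.771 - 2.283Q → Q* = 39.9472.
Height of the DWL triangle at Q_m is SMC(Q_m) − demand(Q_m) = MEC(Q_m) = 18.9466.
DWL = ½ × 3.5999 × 18.9466 = 34.1029.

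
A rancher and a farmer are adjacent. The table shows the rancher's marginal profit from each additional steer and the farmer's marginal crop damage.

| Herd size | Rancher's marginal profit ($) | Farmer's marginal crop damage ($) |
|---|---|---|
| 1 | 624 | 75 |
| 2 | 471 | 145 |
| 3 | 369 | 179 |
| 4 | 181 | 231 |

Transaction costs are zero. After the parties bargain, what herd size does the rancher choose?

Bargaining reaches the level where marginal profit last exceeds marginal crop damage.
That holds through level 3 (369 ≥ 179) but not at 4 (181 < 231).

3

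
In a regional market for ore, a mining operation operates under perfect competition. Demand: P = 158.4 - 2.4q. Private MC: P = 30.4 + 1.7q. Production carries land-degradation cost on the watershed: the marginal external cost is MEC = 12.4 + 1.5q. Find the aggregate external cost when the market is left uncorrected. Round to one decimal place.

Market equilibrium (private): 30.4 + 1.7q = 158.4 - 2.4q → q_m = 31.2195.
Total external cost = ∫₀^{q_m} (12.4 + 1.5q) dq = 12.4×31.2195 + ½×1.5×31.2195² = 1118.1147.

1118.1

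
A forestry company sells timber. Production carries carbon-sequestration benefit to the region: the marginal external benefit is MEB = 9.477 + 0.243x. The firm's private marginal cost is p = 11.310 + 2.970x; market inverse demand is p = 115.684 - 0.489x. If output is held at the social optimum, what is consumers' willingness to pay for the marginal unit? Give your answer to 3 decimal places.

Social marginal cost = private MC − MEB = 1.833 + 2.727x.
Set SMC = demand: 1.833 + 2.727x = 115.684 - 0.489x → x* = 35.4014.
Consumer price on the demand curve at x*: 115.684 − 0.489×35.4014 = 98.3727.

P = 98.373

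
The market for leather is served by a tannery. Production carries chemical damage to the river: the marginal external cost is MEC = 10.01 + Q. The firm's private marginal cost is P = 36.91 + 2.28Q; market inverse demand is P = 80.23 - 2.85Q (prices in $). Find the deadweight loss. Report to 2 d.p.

DWL = $27.78

Market equilibrium (private): 36.91 + 2.28Q = 80.23 - 2.85Q → Q_m = 8.4444.
Social marginal cost = private MC + MEC = 46.92 + 3.28Q.
Set SMC = demand: 46.92 + 3.28Q = 80.23 - 2.85Q → Q* = 5.4339.
The welfare-loss triangle has base |Q_m − Q*| and height MEC(Q_m) (the vertical gap between SMC and demand is zero at Q* and MEC at Q_m).
DWL = ½ × 3.0105 × 18.4544 = 27.7785.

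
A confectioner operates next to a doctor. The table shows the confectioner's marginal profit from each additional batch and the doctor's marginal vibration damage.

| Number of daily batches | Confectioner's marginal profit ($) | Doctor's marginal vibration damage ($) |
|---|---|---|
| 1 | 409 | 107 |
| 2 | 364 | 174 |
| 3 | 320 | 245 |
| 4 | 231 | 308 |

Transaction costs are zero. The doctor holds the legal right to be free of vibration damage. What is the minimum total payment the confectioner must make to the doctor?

Efficient level: marginal profit ≥ marginal vibration damage through level 3, so k* = 3.
With the doctor holding the right, the confectioner must at least compensate total damage at k*: 107 + 174 + 245 = 526.

$526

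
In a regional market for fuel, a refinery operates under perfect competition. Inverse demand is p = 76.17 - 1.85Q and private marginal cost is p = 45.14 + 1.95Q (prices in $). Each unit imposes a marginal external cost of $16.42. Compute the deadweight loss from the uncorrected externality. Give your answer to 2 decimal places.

Market equilibrium (private): 45.14 + 1.95Q = 76.17 - 1.85Q → Q_m = 8.1658.
Social marginal cost = private MC + MEC = 61.56 + 1.95Q.
Set SMC = demand: 61.56 + 1.95Q = 76.17 - 1.85Q → Q* = 3.8447.
Between Q* and Q_m the wedge SMC − demand runs linearly from 0 to MEC(Q_m), so the loss is a triangle.
DWL = ½ × 4.3211 × 16.4200 = 35.4762.

DWL = $35.48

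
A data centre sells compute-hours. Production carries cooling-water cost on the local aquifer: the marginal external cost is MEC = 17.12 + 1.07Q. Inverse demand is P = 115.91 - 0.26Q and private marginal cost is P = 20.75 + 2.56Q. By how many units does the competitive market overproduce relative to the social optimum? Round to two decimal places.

Market equilibrium (private): 20.75 + 2.56Q = 115.91 - 0.26Q → Q_m = 33.7447.
Social marginal cost = private MC + MEC = 37.87 + 3.63Q.
Set SMC = demand: 37.87 + 3.63Q = 115.91 - 0.26Q → Q* = 20.0617.
Gap = |33.7447 − 20.0617| = 13.6830.

13.68 units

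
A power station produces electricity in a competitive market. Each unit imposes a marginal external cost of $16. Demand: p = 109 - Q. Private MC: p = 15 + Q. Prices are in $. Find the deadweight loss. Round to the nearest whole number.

Market equilibrium (private): 15 + Q = 109 - Q → Q_m = 47.0000.
Social marginal cost = private MC + MEC = 31 + Q.
Set SMC = demand: 31 + Q = 109 - Q → Q* = 39.0000.
The loss is the area between SMC and demand from Q* to Q_m; with linear curves that's a triangle of height MEC(Q_m).
DWL = ½ × 8.0000 × 16.0000 = 64.0000.

DWL = $64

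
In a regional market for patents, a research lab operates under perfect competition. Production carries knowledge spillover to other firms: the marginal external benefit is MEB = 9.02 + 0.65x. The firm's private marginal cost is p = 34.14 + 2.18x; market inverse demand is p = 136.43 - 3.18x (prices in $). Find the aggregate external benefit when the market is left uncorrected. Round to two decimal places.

Market equilibrium (private): 34.14 + 2.18x = 136.43 - 3.18x → x_m = 19.0840.
Total external benefit = ∫₀^{x_m} (9.02 + 0.65x) dx = 9.02×19.0840 + ½×0.65×19.0840² = 290.5024.

$290.50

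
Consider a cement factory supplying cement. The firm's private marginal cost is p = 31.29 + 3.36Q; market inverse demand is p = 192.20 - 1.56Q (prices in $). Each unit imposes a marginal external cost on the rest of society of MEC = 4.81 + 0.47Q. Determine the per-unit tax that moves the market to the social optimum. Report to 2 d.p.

Social marginal cost = private MC + MEC = 36.10 + 3.83Q.
Set SMC = demand: 36.10 + 3.83Q = 192.20 - 1.56Q → Q* = 28.9610.
The Pigouvian tax equals MEC at Q*: 4.81 + 0.47×28.9610 = 18.4217.

tax = $18.42 per unit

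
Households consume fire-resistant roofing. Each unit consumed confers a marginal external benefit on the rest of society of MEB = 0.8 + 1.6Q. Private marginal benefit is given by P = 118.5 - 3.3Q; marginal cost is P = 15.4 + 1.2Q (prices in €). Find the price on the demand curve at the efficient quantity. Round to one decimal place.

P = €0.3

Social marginal benefit = demand + MEB = 119.3 - 1.7Q.
Set SMB = MC: 119.3 - 1.7Q = 15.4 + 1.2Q → Q* = 35.8276.
Consumer price on the demand curve at Q*: 118.5 − 3.3×35.8276 = 0.2689.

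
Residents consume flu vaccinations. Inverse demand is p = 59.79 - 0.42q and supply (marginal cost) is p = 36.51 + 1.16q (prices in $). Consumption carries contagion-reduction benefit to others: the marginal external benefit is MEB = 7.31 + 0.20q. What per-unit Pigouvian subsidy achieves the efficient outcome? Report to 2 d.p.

Social marginal benefit = demand + MEB = 67.10 - 0.22q.
Set SMB = MC: 67.10 - 0.22q = 36.51 + 1.16q → q* = 22.1667.
The Pigouvian subsidy equals MEB at q*: 7.31 + 0.20×22.1667 = 11.7433.

subsidy = $11.74 per unit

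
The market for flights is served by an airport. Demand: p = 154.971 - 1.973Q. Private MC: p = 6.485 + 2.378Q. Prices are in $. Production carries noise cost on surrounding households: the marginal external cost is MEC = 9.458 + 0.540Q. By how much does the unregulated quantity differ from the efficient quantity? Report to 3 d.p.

5.702 units

Market equilibrium (private): 6.485 + 2.378Q = 154.971 - 1.973Q → Q_m = 34.1269.
Social marginal cost = private MC + MEC = 15.943 + 2.918Q.
Set SMC = demand: 15.943 + 2.918Q = 154.971 - 1.973Q → Q* = 28.4253.
Gap = |34.1269 − 28.4253| = 5.7016.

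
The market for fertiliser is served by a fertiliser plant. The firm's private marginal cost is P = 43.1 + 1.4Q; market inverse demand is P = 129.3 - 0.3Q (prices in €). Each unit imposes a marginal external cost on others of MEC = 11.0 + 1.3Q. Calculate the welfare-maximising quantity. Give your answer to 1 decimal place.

Q* = 25.1

Social marginal cost = private MC + MEC = 54.1 + 2.7Q.
Set SMC = demand: 54.1 + 2.7Q = 129.3 - 0.3Q → Q* = 25.0667.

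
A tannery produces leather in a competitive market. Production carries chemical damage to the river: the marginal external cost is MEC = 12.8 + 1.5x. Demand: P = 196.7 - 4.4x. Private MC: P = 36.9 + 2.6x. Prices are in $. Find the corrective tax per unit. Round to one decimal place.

Social marginal cost = private MC + MEC = 49.7 + 4.1x.
Set SMC = demand: 49.7 + 4.1x = 196.7 - 4.4x → x* = 17.2941.
The Pigouvian tax equals MEC at x*: 12.8 + 1.5×17.2941 = 38.7412.

tax = $38.7 per unit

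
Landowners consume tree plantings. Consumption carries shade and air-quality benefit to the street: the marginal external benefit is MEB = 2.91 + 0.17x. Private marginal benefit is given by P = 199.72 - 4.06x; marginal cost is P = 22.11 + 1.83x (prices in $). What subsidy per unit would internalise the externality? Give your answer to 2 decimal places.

subsidy = $8.28 per unit

Social marginal benefit = demand + MEB = 202.63 - 3.89x.
Set SMB = MC: 202.63 - 3.89x = 22.11 + 1.83x → x* = 31.5594.
The Pigouvian subsidy equals MEB at x*: 2.91 + 0.17×31.5594 = 8.2751.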